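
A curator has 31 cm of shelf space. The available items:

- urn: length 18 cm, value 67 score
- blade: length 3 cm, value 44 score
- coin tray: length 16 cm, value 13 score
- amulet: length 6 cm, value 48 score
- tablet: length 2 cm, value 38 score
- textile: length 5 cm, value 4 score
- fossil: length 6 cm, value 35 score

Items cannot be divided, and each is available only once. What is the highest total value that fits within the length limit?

197 score

Check high-value combinations within 31 cm:
- urn+blade+amulet+tablet: length 18+3+6+2=29, value 67+44+48+38=197
- urn+blade+tablet+fossil: length 18+3+2+6=29, value 67+44+38+35=184
- blade+amulet+tablet+textile+fossil: length 3+6+2+5+6=22, value 44+48+38+4+35=169
- blade+amulet+tablet+fossil: length 3+6+2+6=17, value 44+48+38+35=165
Best: 197 score.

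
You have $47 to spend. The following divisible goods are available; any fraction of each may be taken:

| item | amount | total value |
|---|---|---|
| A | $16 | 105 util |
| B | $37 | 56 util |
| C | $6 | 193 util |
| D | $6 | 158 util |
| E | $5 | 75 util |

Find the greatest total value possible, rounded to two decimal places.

552.19

Take in order of value per unit:
- C (193/6 per unit): all 6 → value 193, running total 193.00
- D (158/6 per unit): all 6 → value 158, running total 351.00
- E (75/5 per unit): all 5 → value 75, running total 426.00
- A (105/16 per unit): all 16 → value 105, running total 531.00
- B (56/37 per unit): 14 of 37 → value 14×56/37 = 21.1892, running total 552.19
Total 552.19.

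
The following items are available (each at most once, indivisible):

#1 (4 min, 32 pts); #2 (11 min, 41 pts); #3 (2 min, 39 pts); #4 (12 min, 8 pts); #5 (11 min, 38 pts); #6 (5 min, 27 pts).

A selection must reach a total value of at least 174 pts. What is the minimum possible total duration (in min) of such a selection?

33

Subsets with value ≥ 174, sorted by total duration:
- #1+#2+#3+#5+#6: duration 33, value 177
- #1+#2+#3+#4+#5+#6: duration 45, value 185
Minimum duration: 33 min.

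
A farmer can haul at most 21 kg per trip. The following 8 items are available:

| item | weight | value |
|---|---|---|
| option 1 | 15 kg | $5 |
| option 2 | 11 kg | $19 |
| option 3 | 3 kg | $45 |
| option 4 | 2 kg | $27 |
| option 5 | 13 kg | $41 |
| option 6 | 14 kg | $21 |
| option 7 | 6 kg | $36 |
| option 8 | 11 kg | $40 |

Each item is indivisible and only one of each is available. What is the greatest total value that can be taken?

Check high-value combinations within 21 kg:
- option 3+option 7+option 8: weight 3+6+11=20, value 45+36+40=121
- option 3+option 4+option 5: weight 3+2+13=18, value 45+27+41=113
- option 3+option 4+option 8: weight 3+2+11=16, value 45+27+40=112
- option 3+option 4+option 7: weight 3+2+6=11, value 45+27+36=108
- option 4+option 5+option 7: weight 2+13+6=21, value 27+41+36=104
Best: $121.

$121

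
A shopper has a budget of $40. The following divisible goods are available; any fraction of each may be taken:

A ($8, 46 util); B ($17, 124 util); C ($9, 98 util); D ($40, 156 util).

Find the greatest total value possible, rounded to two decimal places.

Take in order of value per unit:
- C (98/9 per unit): all 9 → value 98, running total 98.00
- B (124/17 per unit): all 17 → value 124, running total 222.00
- A (46/8 per unit): all 8 → value 46, running total 268.00
- D (156/40 per unit): 6 of 40 → value 6×156/40 = 23.4000, running total 291.40
Total 291.40.

291.40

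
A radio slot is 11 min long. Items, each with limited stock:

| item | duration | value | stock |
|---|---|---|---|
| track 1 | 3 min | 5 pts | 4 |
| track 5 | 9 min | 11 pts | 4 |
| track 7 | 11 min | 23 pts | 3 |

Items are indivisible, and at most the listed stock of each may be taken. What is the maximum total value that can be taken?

Best selections within duration 11 and stock limits:
- 1×track 7: duration 11, value 23
- 3×track 1: duration 9, value 15
Best: 23 pts.

23 pts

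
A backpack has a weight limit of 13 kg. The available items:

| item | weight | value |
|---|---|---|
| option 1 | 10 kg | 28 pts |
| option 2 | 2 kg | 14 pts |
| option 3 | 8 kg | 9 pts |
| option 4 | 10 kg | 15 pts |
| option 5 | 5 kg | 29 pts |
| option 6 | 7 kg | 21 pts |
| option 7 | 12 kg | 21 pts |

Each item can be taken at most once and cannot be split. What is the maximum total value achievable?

Check high-value combinations within 13 kg:
- option 5+option 6: weight 5+7=12, value 29+21=50
- option 2+option 5: weight 2+5=7, value 14+29=43
- option 1+option 2: weight 10+2=12, value 28+14=42
- option 3+option 5: weight 8+5=13, value 9+29=38
Best: 50 pts.

50 pts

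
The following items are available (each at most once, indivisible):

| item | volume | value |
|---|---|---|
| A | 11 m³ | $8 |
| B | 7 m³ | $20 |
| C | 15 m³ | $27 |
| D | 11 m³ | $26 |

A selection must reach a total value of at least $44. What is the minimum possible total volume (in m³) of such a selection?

18

Subsets with value ≥ 44, sorted by total volume:
- B+D: volume 18, value 46
- B+C: volume 22, value 47
- C+D: volume 26, value 53
Minimum volume: 18 m³.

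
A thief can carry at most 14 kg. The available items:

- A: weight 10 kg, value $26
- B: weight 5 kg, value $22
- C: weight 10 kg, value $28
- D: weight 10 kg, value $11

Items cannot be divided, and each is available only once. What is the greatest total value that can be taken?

This is a 0/1 knapsack; check combinations near the capacity.
- C: weight 10, value 28
- A: weight 10, value 26
- B: weight 5, value 22
- D: weight 10, value 11
Best: $28.

$28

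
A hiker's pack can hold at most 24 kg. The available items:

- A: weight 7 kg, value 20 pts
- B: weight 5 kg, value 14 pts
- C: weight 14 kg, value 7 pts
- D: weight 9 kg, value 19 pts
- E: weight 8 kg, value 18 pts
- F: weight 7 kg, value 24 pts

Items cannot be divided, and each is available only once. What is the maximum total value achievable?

Check high-value combinations within 24 kg:
- A+D+F: weight 7+9+7=23, value 20+19+24=63
- A+E+F: weight 7+8+7=22, value 20+18+24=62
- D+E+F: weight 9+8+7=24, value 19+18+24=61
- A+B+F: weight 7+5+7=19, value 20+14+24=58
Best: 63 pts.

63 pts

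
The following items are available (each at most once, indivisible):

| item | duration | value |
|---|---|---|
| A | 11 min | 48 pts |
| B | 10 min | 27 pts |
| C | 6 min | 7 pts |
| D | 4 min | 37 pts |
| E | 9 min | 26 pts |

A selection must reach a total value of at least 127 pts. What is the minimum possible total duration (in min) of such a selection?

34

Subsets with value ≥ 127, sorted by total duration:
- A+B+D+E: duration 34, value 138
- A+B+C+D+E: duration 40, value 145
Minimum duration: 34 min.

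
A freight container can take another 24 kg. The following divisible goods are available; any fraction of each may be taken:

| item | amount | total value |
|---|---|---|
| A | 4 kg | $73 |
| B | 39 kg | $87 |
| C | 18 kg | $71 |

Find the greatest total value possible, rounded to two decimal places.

148.46

Take in order of value per unit:
- A (73/4 per unit): all 4 → value 73, running total 73.00
- C (71/18 per unit): all 18 → value 71, running total 144.00
- B (87/39 per unit): 2 of 39 → value 2×87/39 = 4.4615, running total 148.46
Total 148.46.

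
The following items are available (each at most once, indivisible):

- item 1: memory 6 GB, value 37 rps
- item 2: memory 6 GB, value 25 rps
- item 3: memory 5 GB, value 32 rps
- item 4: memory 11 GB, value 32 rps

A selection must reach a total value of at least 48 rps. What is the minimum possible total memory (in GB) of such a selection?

11

Subsets with value ≥ 48, sorted by total memory:
- item 1+item 3: memory 11, value 69
- item 2+item 3: memory 11, value 57
- item 1+item 2: memory 12, value 62
- item 3+item 4: memory 16, value 64
Minimum memory: 11 GB.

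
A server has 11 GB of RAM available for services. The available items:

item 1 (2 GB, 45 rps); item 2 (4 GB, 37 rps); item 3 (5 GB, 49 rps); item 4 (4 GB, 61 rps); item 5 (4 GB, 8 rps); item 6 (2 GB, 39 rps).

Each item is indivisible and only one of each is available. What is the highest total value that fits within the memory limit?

Check high-value combinations within 11 GB:
- item 1+item 3+item 4: memory 2+5+4=11, value 45+49+61=155
- item 3+item 4+item 6: memory 5+4+2=11, value 49+61+39=149
- item 1+item 4+item 6: memory 2+4+2=8, value 45+61+39=145
- item 1+item 2+item 4: memory 2+4+4=10, value 45+37+61=143
Best: 155 rps.

155 rps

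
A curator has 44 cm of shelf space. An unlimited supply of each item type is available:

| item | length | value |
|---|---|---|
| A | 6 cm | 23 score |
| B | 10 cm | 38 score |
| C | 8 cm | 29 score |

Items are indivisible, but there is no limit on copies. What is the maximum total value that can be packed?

168 score

Best value-per-unit is A at 23/6; filling with it alone gives 7×23 = 161.
Optimal mix: 4×A + 2×B → length 44, value 168.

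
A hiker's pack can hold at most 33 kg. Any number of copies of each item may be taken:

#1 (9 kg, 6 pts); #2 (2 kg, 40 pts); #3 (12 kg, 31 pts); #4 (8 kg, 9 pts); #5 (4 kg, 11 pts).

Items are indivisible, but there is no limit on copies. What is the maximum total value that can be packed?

640 pts

Best value-per-unit is #2 at 40/2, and filling with it alone uses weight 16×2=32. No mix of the others beats 16×40 = 640.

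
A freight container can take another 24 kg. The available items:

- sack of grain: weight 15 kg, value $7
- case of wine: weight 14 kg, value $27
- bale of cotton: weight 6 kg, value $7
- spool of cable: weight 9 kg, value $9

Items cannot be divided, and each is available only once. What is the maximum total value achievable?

Check high-value combinations within 24 kg:
- case of wine+spool of cable: weight 14+9=23, value 27+9=36
- case of wine+bale of cotton: weight 14+6=20, value 27+7=34
- case of wine: weight 14, value 27
Best: $36.

$36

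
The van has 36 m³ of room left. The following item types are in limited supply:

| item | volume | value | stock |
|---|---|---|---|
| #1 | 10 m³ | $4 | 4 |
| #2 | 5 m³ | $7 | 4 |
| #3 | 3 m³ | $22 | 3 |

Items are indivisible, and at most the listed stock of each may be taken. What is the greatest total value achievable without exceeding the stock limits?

$94

Best selections within volume 36 and stock limits:
- 4×#2 + 3×#3: volume 29, value 94
- 1×#1 + 3×#2 + 3×#3: volume 34, value 91
Best: $94.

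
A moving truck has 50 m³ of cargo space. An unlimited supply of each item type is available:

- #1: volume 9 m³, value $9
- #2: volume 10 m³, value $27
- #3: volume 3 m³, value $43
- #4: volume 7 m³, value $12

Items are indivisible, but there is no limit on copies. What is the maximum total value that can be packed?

$688

Best value-per-unit is #3 at 43/3, and filling with it alone uses volume 16×3=48. No mix of the others beats 16×43 = 688.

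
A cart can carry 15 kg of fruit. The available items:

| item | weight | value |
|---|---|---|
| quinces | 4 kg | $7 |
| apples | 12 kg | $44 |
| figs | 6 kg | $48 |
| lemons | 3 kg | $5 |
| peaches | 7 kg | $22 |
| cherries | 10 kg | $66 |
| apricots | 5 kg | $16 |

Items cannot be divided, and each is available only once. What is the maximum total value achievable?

This is a 0/1 knapsack; check combinations near the capacity.
- cherries+apricots: weight 10+5=15, value 66+16=82
- quinces+cherries: weight 4+10=14, value 7+66=73
- lemons+cherries: weight 3+10=13, value 5+66=71
- quinces+figs+apricots: weight 4+6+5=15, value 7+48+16=71
Best: $82.

$82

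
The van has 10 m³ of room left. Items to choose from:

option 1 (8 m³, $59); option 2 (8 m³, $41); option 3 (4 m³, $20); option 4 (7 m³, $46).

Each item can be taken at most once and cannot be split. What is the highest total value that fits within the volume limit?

$59

Check high-value combinations within 10 m³:
- option 1: volume 8, value 59
- option 4: volume 7, value 46
- option 2: volume 8, value 41
- option 3: volume 4, value 20
Best: $59.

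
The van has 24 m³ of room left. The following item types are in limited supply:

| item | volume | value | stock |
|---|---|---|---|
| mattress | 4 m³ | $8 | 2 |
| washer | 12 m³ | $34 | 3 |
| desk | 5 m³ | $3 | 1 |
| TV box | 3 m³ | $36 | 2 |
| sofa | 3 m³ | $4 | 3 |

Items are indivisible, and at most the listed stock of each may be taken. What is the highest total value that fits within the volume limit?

$114

Top feasible selections:
- 1×mattress + 1×washer + 2×TV box: volume 22, value 114
- 1×washer + 2×TV box + 2×sofa: volume 24, value 114
Best: $114.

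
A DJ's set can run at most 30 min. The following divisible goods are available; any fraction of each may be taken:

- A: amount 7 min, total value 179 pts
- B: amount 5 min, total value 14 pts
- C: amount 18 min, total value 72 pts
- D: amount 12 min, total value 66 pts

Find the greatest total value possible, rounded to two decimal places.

Take in order of value per unit:
- A (179/7 per unit): all 7 → value 179, running total 179.00
- D (66/12 per unit): all 12 → value 66, running total 245.00
- C (72/18 per unit): 11 of 18 → value 11×72/18 = 44.0000, running total 289.00
Total 289.00.

289.00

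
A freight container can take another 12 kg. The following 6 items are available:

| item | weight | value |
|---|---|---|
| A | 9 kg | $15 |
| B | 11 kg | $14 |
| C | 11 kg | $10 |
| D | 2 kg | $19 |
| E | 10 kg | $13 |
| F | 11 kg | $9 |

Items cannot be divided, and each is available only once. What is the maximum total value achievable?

Check high-value combinations within 12 kg:
- A+D: weight 9+2=11, value 15+19=34
- D+E: weight 2+10=12, value 19+13=32
- D: weight 2, value 19
- A: weight 9, value 15
Best: $34.

$34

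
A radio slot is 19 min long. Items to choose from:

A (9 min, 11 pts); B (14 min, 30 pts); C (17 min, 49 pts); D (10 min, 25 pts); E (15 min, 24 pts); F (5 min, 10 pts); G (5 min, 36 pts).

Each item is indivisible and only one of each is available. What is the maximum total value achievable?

66 pts

Check high-value combinations within 19 min:
- B+G: duration 14+5=19, value 30+36=66
- D+G: duration 10+5=15, value 25+36=61
- A+F+G: duration 9+5+5=19, value 11+10+36=57
- C: duration 17, value 49
- A+G: duration 9+5=14, value 11+36=47
Best: 66 pts.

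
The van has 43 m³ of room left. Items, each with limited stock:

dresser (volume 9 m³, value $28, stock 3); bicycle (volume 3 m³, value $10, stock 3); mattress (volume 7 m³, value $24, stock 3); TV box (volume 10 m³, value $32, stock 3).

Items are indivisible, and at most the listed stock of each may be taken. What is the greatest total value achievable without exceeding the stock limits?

Top feasible selections:
- 3×bicycle + 2×mattress + 2×TV box: volume 43, value 142
- 1×dresser + 1×bicycle + 3×mattress + 1×TV box: volume 43, value 142
- 2×bicycle + 1×mattress + 3×TV box: volume 43, value 140
- 1×dresser + 2×mattress + 2×TV box: volume 43, value 140
Best: $142.

$142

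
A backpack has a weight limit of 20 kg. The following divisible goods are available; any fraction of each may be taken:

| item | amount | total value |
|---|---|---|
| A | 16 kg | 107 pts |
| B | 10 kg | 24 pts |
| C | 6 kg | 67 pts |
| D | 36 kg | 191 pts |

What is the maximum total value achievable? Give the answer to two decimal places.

Take in order of value per unit:
- C (67/6 per unit): all 6 → value 67, running total 67.00
- A (107/16 per unit): 14 of 16 → value 14×107/16 = 93.6250, running total 160.63
Total 160.63.

160.63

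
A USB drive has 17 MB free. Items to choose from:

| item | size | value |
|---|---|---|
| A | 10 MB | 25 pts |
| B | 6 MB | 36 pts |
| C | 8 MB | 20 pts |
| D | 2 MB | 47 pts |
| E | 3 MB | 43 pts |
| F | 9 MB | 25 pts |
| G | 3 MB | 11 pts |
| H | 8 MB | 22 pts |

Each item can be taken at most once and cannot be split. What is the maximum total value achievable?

Check high-value combinations within 17 MB:
- B+D+E+G: size 6+2+3+3=14, value 36+47+43+11=137
- B+D+E: size 6+2+3=11, value 36+47+43=126
- D+E+F+G: size 2+3+9+3=17, value 47+43+25+11=126
- D+E+G+H: size 2+3+3+8=16, value 47+43+11+22=123
Best: 137 pts.

137 pts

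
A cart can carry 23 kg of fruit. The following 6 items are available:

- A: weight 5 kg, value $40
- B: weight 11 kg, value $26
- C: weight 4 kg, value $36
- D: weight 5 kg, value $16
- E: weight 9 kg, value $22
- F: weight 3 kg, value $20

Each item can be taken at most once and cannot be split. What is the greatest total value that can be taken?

$122

Check high-value combinations within 23 kg:
- A+B+C+F: weight 5+11+4+3=23, value 40+26+36+20=122
- A+C+E+F: weight 5+4+9+3=21, value 40+36+22+20=118
- A+C+D+E: weight 5+4+5+9=23, value 40+36+16+22=114
- A+C+D+F: weight 5+4+5+3=17, value 40+36+16+20=112
Best: $122.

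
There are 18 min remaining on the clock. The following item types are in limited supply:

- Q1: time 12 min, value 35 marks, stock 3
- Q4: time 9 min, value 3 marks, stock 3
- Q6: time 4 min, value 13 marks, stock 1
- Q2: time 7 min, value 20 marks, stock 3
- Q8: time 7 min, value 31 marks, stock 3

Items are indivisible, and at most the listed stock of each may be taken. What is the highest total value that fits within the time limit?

Best selections within time 18 and stock limits:
- 1×Q6 + 2×Q8: time 18, value 75
- 1×Q6 + 1×Q2 + 1×Q8: time 18, value 64
- 2×Q8: time 14, value 62
Best: 75 marks.

75 marks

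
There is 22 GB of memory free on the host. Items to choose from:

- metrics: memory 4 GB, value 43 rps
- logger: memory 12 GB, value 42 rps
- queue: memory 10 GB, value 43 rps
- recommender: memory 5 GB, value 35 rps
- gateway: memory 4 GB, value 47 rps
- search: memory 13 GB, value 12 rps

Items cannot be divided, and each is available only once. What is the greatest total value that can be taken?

133 rps

Check high-value combinations within 22 GB:
- metrics+queue+gateway: memory 4+10+4=18, value 43+43+47=133
- metrics+logger+gateway: memory 4+12+4=20, value 43+42+47=132
- metrics+recommender+gateway: memory 4+5+4=13, value 43+35+47=125
- queue+recommender+gateway: memory 10+5+4=19, value 43+35+47=125
Best: 133 rps.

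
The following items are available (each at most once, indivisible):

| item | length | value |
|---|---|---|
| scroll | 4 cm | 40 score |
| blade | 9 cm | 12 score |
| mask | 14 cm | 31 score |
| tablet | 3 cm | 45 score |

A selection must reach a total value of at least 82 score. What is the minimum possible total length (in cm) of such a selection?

7

Subsets with value ≥ 82, sorted by total length:
- scroll+tablet: length 7, value 85
- scroll+blade+tablet: length 16, value 97
- scroll+mask+tablet: length 21, value 116
Minimum length: 7 cm.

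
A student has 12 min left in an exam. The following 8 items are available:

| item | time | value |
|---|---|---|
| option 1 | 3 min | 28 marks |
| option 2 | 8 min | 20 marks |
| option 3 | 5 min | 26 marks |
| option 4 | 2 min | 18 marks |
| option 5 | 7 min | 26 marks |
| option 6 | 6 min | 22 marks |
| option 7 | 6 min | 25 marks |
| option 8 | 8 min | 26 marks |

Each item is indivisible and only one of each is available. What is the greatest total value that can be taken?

72 marks

Check high-value combinations within 12 min:
- option 1+option 3+option 4: time 3+5+2=10, value 28+26+18=72
- option 1+option 4+option 5: time 3+2+7=12, value 28+18+26=72
- option 1+option 4+option 7: time 3+2+6=11, value 28+18+25=71
- option 1+option 4+option 6: time 3+2+6=11, value 28+18+22=68
- option 1+option 3: time 3+5=8, value 28+26=54
Best: 72 marks.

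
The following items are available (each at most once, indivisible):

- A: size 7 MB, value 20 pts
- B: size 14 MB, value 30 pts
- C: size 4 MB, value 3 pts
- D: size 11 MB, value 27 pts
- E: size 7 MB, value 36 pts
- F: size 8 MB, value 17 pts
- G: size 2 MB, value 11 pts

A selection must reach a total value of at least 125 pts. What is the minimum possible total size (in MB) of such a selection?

Subsets with value ≥ 125, sorted by total size:
- A+B+C+D+E+G: size 45, value 127
- A+B+D+E+F: size 47, value 130
- A+B+D+E+F+G: size 49, value 141
Minimum size: 45 MB.

45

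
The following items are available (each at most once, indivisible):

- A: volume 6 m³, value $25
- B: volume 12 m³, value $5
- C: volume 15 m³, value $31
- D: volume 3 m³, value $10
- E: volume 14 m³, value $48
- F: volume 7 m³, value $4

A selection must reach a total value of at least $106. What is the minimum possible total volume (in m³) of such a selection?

38

Subsets with value ≥ 106, sorted by total volume:
- A+C+D+E: volume 38, value 114
- A+C+E+F: volume 42, value 108
- A+C+D+E+F: volume 45, value 118
- A+B+C+E: volume 47, value 109
Minimum volume: 38 m³.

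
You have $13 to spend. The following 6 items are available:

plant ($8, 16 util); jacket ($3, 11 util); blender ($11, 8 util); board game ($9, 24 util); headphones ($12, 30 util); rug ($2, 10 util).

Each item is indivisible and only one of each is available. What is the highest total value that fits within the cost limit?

Check high-value combinations within $13:
- plant+jacket+rug: cost 8+3+2=13, value 16+11+10=37
- jacket+board game: cost 3+9=12, value 11+24=35
- board game+rug: cost 9+2=11, value 24+10=34
- headphones: cost 12, value 30
Best: 37 util.

37 util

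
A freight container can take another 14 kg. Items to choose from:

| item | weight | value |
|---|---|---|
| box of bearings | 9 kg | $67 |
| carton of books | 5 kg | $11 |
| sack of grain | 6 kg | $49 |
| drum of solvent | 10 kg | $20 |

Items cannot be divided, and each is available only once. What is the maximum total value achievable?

$78

Check high-value combinations within 14 kg:
- box of bearings+carton of books: weight 9+5=14, value 67+11=78
- box of bearings: weight 9, value 67
- carton of books+sack of grain: weight 5+6=11, value 11+49=60
Best: $78.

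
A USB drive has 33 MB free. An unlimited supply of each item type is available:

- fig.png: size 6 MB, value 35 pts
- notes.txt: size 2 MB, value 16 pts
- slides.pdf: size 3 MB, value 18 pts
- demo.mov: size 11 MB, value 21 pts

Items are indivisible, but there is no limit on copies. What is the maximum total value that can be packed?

258 pts

Best value-per-unit is notes.txt at 16/2; filling with it alone gives 16×16 = 256.
Optimal mix: 15×notes.txt + 1×slides.pdf → size 33, value 258.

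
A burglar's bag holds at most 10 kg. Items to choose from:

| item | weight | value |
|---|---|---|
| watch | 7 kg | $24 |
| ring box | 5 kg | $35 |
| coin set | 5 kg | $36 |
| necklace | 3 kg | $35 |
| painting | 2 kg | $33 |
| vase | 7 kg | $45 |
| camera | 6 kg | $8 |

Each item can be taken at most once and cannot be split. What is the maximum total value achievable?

$104

Check high-value combinations within 10 kg:
- coin set+necklace+painting: weight 5+3+2=10, value 36+35+33=104
- ring box+necklace+painting: weight 5+3+2=10, value 35+35+33=103
- necklace+vase: weight 3+7=10, value 35+45=80
- painting+vase: weight 2+7=9, value 33+45=78
- coin set+necklace: weight 5+3=8, value 36+35=71
Best: $104.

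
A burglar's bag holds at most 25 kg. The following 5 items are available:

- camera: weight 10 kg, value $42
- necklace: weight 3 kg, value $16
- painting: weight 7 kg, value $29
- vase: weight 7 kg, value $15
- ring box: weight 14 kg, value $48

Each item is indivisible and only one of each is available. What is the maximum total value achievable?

Check high-value combinations within 25 kg:
- necklace+painting+ring box: weight 3+7+14=24, value 16+29+48=93
- camera+ring box: weight 10+14=24, value 42+48=90
- camera+necklace+painting: weight 10+3+7=20, value 42+16+29=87
- camera+painting+vase: weight 10+7+7=24, value 42+29+15=86
- necklace+vase+ring box: weight 3+7+14=24, value 16+15+48=79
Best: $93.

$93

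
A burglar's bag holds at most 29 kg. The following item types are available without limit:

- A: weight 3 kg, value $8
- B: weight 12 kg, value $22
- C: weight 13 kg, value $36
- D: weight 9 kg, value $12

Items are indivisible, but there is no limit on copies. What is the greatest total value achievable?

Best value-per-unit is C at 36/13; filling with it alone gives 2×36 = 72.
Optimal mix: 1×A + 2×C → weight 29, value 80.

$80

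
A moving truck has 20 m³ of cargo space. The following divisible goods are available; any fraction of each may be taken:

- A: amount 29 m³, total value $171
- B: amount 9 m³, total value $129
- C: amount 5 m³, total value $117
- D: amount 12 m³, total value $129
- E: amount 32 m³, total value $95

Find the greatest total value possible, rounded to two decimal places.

Take in order of value per unit:
- C (117/5 per unit): all 5 → value 117, running total 117.00
- B (129/9 per unit): all 9 → value 129, running total 246.00
- D (129/12 per unit): 6 of 12 → value 6×129/12 = 64.5000, running total 310.50
Total 310.50.

310.50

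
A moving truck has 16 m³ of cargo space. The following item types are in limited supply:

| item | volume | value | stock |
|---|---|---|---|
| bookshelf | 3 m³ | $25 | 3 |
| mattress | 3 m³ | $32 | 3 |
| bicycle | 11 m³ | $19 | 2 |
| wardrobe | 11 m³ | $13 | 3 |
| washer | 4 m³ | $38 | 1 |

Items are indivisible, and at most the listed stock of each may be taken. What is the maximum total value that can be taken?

$159

Top feasible selections:
- 1×bookshelf + 3×mattress + 1×washer: volume 16, value 159
- 2×bookshelf + 2×mattress + 1×washer: volume 16, value 152
Best: $159.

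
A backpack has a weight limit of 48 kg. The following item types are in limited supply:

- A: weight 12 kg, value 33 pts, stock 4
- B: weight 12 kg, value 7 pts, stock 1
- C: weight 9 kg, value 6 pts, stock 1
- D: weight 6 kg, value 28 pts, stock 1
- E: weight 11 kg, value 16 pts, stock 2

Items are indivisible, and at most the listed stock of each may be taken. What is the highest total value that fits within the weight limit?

Top feasible selections:
- 4×A: weight 48, value 132
- 3×A + 1×D: weight 42, value 127
- 3×A + 1×E: weight 47, value 115
- 2×A + 1×D + 1×E: weight 41, value 110
Best: 132 pts.

132 pts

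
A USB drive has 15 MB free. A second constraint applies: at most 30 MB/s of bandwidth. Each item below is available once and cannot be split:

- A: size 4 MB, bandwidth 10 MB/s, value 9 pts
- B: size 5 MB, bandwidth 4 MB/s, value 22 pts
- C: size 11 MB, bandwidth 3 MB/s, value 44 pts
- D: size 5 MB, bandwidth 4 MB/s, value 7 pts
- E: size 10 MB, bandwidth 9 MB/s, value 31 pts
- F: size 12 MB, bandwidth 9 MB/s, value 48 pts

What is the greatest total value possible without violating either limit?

Feasible sets respecting both limits:
- A+C: size 15, bandwidth 13, value 53
- B+E: size 15, bandwidth 13, value 53
- F: size 12, bandwidth 9, value 48
Best: 53 pts.

53 pts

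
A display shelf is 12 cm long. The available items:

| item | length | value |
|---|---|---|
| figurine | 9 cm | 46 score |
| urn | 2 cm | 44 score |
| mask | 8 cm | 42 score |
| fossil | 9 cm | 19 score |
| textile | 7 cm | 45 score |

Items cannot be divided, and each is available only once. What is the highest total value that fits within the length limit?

This is a 0/1 knapsack; check combinations near the capacity.
- figurine+urn: length 9+2=11, value 46+44=90
- urn+textile: length 2+7=9, value 44+45=89
- urn+mask: length 2+8=10, value 44+42=86
- urn+fossil: length 2+9=11, value 44+19=63
Best: 90 score.

90 score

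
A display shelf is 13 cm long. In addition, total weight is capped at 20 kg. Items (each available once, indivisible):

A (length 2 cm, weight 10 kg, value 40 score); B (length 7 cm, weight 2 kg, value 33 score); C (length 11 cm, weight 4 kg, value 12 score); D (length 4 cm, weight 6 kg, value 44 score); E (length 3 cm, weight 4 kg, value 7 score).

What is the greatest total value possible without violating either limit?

117 score

Feasible sets respecting both limits:
- A+B+D: length 13, weight 18, value 117
- A+D+E: length 9, weight 20, value 91
- A+D: length 6, weight 16, value 84
- A+B+E: length 12, weight 16, value 80
Best: 117 score.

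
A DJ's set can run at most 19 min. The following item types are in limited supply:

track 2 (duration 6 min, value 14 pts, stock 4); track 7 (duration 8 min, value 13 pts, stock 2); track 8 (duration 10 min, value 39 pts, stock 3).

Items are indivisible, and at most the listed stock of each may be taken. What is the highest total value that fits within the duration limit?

Best selections within duration 19 and stock limits:
- 1×track 2 + 1×track 8: duration 16, value 53
- 1×track 7 + 1×track 8: duration 18, value 52
Best: 53 pts.

53 pts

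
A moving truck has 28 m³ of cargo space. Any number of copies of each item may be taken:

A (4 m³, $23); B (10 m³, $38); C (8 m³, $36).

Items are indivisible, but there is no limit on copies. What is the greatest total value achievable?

$161

Best value-per-unit is A at 23/4, and filling with it alone uses volume 7×4=28. No mix of the others beats 7×23 = 161.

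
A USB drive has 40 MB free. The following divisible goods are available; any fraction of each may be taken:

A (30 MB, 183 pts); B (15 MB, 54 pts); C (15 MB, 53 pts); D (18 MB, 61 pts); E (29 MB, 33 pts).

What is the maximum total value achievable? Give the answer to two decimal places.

219.00

Take in order of value per unit:
- A (183/30 per unit): all 30 → value 183, running total 183.00
- B (54/15 per unit): 10 of 15 → value 10×54/15 = 36.0000, running total 219.00
Total 219.00.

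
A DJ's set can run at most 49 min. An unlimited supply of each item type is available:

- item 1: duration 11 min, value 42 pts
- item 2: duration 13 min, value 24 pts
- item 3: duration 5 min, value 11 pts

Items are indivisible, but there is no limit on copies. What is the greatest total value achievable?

179 pts

Best value-per-unit is item 1 at 42/11; filling with it alone gives 4×42 = 168.
Optimal mix: 4×item 1 + 1×item 3 → duration 49, value 179.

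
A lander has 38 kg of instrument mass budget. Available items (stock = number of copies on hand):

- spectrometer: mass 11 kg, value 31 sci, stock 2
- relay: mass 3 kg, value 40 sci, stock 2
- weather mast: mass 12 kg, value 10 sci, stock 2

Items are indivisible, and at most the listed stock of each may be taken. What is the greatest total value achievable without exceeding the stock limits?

142 sci

Top feasible selections:
- 2×spectrometer + 2×relay: mass 28, value 142
- 1×spectrometer + 2×relay + 1×weather mast: mass 29, value 121
- 2×spectrometer + 1×relay + 1×weather mast: mass 37, value 112
Best: 142 sci.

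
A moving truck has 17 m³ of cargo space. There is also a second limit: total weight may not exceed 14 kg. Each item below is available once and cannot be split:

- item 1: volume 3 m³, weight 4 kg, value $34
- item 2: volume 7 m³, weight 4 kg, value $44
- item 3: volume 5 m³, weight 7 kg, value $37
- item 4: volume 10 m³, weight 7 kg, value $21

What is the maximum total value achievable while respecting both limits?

Feasible sets respecting both limits:
- item 2+item 3: volume 12, weight 11, value 81
- item 1+item 2: volume 10, weight 8, value 78
- item 1+item 3: volume 8, weight 11, value 71
Best: $81.

$81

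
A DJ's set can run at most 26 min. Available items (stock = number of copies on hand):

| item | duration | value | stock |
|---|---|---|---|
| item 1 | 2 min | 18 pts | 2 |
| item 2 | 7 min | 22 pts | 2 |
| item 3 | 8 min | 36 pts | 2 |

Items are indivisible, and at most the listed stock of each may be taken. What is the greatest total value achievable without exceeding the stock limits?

Top feasible selections:
- 2×item 1 + 2×item 2 + 1×item 3: duration 26, value 116
- 1×item 1 + 1×item 2 + 2×item 3: duration 25, value 112
- 2×item 1 + 2×item 3: duration 20, value 108
Best: 116 pts.

116 pts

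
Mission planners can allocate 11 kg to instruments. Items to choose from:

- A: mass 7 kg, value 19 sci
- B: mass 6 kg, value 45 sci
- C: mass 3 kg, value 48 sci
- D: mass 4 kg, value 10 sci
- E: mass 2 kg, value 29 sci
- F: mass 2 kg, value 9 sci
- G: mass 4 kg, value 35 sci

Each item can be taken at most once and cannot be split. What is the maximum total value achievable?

122 sci

Check high-value combinations within 11 kg:
- B+C+E: mass 6+3+2=11, value 45+48+29=122
- C+E+F+G: mass 3+2+2+4=11, value 48+29+9+35=121
- C+E+G: mass 3+2+4=9, value 48+29+35=112
- B+C+F: mass 6+3+2=11, value 45+48+9=102
Best: 122 sci.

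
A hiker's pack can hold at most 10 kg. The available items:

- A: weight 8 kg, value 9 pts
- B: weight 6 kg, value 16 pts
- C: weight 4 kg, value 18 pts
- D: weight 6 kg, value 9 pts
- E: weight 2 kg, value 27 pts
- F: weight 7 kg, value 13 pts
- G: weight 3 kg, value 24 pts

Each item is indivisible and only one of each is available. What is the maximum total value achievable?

69 pts

Check high-value combinations within 10 kg:
- C+E+G: weight 4+2+3=9, value 18+27+24=69
- E+G: weight 2+3=5, value 27+24=51
- C+E: weight 4+2=6, value 18+27=45
Best: 69 pts.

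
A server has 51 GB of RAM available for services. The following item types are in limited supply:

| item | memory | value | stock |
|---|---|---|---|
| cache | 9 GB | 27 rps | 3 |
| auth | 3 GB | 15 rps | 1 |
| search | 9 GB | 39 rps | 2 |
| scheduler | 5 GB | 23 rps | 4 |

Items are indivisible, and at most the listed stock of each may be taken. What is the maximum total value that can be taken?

Top feasible selections:
- 1×cache + 1×auth + 2×search + 4×scheduler: memory 50, value 212
- 2×cache + 2×search + 3×scheduler: memory 51, value 201
- 2×cache + 1×auth + 1×search + 4×scheduler: memory 50, value 200
Best: 212 rps.

212 rps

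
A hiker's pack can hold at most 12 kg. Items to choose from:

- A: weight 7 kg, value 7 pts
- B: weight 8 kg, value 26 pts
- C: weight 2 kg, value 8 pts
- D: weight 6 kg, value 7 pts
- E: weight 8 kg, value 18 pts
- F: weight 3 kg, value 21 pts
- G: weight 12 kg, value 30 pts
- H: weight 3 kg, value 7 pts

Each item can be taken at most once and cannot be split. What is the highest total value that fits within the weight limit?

47 pts

Check high-value combinations within 12 kg:
- B+F: weight 8+3=11, value 26+21=47
- E+F: weight 8+3=11, value 18+21=39
- C+F+H: weight 2+3+3=8, value 8+21+7=36
- C+D+F: weight 2+6+3=11, value 8+7+21=36
- A+C+F: weight 7+2+3=12, value 7+8+21=36
Best: 47 pts.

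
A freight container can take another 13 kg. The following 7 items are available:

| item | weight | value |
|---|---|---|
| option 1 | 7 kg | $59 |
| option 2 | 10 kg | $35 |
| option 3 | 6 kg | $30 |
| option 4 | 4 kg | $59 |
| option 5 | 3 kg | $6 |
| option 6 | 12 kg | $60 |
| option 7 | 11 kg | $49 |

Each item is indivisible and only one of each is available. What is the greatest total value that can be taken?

Check high-value combinations within 13 kg:
- option 1+option 4: weight 7+4=11, value 59+59=118
- option 3+option 4+option 5: weight 6+4+3=13, value 30+59+6=95
- option 3+option 4: weight 6+4=10, value 30+59=89
- option 1+option 3: weight 7+6=13, value 59+30=89
- option 4+option 5: weight 4+3=7, value 59+6=65
Best: $118.

$118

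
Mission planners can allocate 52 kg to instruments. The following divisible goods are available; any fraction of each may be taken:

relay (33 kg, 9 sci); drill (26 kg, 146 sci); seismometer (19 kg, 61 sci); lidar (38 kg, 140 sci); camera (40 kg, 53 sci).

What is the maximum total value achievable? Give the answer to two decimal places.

Take in order of value per unit:
- drill (146/26 per unit): all 26 → value 146, running total 146.00
- lidar (140/38 per unit): 26 of 38 → value 26×140/38 = 95.7895, running total 241.79
Total 241.79.

241.79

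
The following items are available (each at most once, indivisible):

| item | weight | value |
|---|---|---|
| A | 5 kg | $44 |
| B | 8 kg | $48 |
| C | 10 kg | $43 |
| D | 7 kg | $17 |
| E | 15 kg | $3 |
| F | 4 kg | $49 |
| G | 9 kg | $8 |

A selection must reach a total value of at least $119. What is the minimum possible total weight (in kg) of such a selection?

17

Subsets with value ≥ 119, sorted by total weight:
- A+B+F: weight 17, value 141
- A+C+F: weight 19, value 136
- B+C+F: weight 22, value 140
Minimum weight: 17 kg.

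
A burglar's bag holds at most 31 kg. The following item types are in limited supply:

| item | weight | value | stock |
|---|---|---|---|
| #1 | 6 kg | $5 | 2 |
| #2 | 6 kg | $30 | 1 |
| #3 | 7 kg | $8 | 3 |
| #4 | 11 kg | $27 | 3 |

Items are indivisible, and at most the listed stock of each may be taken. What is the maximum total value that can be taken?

$84

Top feasible selections:
- 1×#2 + 2×#4: weight 28, value 84
- 1×#2 + 2×#3 + 1×#4: weight 31, value 73
Best: $84.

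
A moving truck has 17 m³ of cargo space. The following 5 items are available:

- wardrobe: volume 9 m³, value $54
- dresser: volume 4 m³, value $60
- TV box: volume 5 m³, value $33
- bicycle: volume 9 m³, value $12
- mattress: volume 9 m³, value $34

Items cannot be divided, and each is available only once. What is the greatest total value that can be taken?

$114

Check high-value combinations within 17 m³:
- wardrobe+dresser: volume 9+4=13, value 54+60=114
- dresser+mattress: volume 4+9=13, value 60+34=94
- dresser+TV box: volume 4+5=9, value 60+33=93
- wardrobe+TV box: volume 9+5=14, value 54+33=87
Best: $114.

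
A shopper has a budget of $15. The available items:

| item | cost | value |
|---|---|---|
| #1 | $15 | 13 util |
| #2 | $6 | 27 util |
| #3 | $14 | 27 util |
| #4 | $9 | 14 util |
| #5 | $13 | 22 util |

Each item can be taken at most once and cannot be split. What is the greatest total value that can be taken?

41 util

This is a 0/1 knapsack; check combinations near the capacity.
- #2+#4: cost 6+9=15, value 27+14=41
- #2: cost 6, value 27
- #3: cost 14, value 27
- #5: cost 13, value 22
Best: 41 util.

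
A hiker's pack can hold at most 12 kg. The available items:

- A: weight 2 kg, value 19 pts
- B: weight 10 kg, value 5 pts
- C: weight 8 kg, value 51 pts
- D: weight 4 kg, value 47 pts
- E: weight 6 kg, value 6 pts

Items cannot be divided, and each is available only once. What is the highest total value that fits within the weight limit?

98 pts

This is a 0/1 knapsack; check combinations near the capacity.
- C+D: weight 8+4=12, value 51+47=98
- A+D+E: weight 2+4+6=12, value 19+47+6=72
- A+C: weight 2+8=10, value 19+51=70
Best: 98 pts.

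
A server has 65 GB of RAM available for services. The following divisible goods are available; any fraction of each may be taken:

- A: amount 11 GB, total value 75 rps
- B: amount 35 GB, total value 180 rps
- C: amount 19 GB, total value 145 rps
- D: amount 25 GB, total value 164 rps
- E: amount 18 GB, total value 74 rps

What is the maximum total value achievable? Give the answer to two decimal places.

Take in order of value per unit:
- C (145/19 per unit): all 19 → value 145, running total 145.00
- A (75/11 per unit): all 11 → value 75, running total 220.00
- D (164/25 per unit): all 25 → value 164, running total 384.00
- B (180/35 per unit): 10 of 35 → value 10×180/35 = 51.4286, running total 435.43
Total 435.43.

435.43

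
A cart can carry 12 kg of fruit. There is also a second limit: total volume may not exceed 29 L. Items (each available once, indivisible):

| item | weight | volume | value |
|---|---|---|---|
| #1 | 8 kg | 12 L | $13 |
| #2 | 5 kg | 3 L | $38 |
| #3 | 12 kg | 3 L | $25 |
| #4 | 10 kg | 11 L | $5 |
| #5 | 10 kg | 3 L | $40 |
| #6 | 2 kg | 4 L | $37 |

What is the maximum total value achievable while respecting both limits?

$77

Feasible sets respecting both limits:
- #5+#6: weight 12, volume 7, value 77
- #2+#6: weight 7, volume 7, value 75
- #1+#6: weight 10, volume 16, value 50
- #4+#6: weight 12, volume 15, value 42
Best: $77.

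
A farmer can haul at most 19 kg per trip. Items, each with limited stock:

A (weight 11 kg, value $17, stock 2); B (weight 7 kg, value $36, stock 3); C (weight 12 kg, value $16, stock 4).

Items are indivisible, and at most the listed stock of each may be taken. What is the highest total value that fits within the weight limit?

$72

Best selections within weight 19 and stock limits:
- 2×B: weight 14, value 72
- 1×A + 1×B: weight 18, value 53
- 1×B + 1×C: weight 19, value 52
- 1×B: weight 7, value 36
Best: $72.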